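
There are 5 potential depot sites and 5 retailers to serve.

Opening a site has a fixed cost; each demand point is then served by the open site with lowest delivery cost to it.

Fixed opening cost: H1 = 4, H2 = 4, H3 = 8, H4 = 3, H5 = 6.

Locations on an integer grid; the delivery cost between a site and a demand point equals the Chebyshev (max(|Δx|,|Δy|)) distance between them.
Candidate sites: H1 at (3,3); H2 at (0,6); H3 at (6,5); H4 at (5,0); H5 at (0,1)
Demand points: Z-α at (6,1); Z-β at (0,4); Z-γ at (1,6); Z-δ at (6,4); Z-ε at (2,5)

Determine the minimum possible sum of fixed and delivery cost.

Open {H2, H4}: assign each demand point to its cheapest open site.
  Z-α→H4 1, Z-β→H2 2, Z-γ→H2 1, Z-δ→H4 4, Z-ε→H2 2
  delivery cost 10, fixed 7 → total 17.
Compare {H1}: delivery cost 14 + fixed 4 = 18.
Compare {H1, H2}: delivery cost 11 + fixed 8 = 19.
Compare {H1, H4}: delivery cost 12 + fixed 7 = 19.
All other subsets cost ≥ 18. Minimum total cost: 17.

17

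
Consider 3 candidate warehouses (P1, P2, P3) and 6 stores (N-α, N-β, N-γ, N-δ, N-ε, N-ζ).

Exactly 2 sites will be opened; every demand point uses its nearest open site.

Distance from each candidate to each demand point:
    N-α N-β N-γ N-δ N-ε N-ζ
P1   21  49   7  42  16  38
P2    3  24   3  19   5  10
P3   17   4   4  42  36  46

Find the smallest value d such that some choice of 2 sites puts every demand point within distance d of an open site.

19

Open {P2, P3}.
  Farthest demand point is N-δ at distance 19 (to P2); all others are ≤ 19.
With {P1, P2} the worst case is 24.
With {P1, P3} the worst case is 42.
No size-2 selection achieves below 19.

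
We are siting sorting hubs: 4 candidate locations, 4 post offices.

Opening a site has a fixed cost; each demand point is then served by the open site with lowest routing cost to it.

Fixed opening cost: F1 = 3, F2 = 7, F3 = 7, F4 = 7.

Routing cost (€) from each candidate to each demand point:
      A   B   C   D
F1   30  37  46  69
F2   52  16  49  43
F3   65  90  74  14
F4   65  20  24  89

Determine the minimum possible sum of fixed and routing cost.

Open {F1, F3, F4}: assign each demand point to its cheapest open site.
  A→F1 30, B→F4 20, C→F4 24, D→F3 14
  routing cost 88, fixed 17 → total 105.
Compare {F1, F2, F3, F4}: routing cost 84 + fixed 24 = 108.
Compare {F1, F2, F3}: routing cost 106 + fixed 17 = 123.
Compare {F2, F3, F4}: routing cost 106 + fixed 21 = 127.
All other subsets cost ≥ 108. Minimum total cost: 105.

105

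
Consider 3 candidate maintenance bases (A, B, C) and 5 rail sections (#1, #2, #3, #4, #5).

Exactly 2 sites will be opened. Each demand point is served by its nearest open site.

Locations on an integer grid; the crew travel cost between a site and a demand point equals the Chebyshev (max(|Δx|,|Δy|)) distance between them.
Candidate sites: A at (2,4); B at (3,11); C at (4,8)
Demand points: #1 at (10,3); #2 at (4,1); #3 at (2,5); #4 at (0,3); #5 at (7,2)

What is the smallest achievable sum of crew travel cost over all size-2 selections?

17

Open {A, C}.
  #1→C 6, #2→A 3, #3→A 1, #4→A 2, #5→A 5  ⇒ total 17.
Compare {A, B}: total 19.
Compare {B, C}: total 27.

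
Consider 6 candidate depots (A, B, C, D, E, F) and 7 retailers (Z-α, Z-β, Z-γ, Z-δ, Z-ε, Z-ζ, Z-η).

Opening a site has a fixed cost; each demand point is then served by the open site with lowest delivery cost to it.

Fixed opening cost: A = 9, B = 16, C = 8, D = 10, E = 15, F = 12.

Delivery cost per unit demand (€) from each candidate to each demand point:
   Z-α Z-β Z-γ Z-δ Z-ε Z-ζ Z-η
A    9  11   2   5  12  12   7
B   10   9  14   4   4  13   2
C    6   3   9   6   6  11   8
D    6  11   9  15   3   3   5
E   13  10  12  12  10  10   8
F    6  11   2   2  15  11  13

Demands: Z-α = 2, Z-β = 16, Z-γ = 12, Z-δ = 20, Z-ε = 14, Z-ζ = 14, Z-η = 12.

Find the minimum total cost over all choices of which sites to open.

Open {B, C, D, F}: assign each demand point to its cheapest open site.
  Z-α→C 2×6=12, Z-β→C 16×3=48, Z-γ→F 12×2=24, Z-δ→F 20×2=40, Z-ε→D 14×3=42, Z-ζ→D 14×3=42, Z-η→B 12×2=24
  delivery cost 232, fixed 46 → total 278.
Compare {A, B, C, D, F}: delivery cost 232 + fixed 55 = 287.
Compare {B, C, D, E, F}: delivery cost 232 + fixed 61 = 293.
Compare {C, D, F}: delivery cost 268 + fixed 30 = 298.
All other subsets cost ≥ 287. Minimum total cost: 278.

278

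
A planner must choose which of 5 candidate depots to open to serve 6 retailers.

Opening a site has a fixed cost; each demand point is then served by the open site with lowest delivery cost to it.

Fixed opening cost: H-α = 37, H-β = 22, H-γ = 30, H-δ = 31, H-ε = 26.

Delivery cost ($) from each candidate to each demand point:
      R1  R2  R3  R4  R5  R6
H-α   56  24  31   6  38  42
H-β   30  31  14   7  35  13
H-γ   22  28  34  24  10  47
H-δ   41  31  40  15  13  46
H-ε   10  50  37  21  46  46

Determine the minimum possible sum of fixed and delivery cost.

146

Open {H-β, H-γ}: assign each demand point to its cheapest open site.
  R1→H-γ 22, R2→H-γ 28, R3→H-β 14, R4→H-β 7, R5→H-γ 10, R6→H-β 13
  delivery cost 94, fixed 52 → total 146.
Compare {H-β}: delivery cost 130 + fixed 22 = 152.
Compare {H-β, H-ε}: delivery cost 110 + fixed 48 = 158.
Compare {H-β, H-γ, H-ε}: delivery cost 82 + fixed 78 = 160.
All other subsets cost ≥ 152. Minimum total cost: 146.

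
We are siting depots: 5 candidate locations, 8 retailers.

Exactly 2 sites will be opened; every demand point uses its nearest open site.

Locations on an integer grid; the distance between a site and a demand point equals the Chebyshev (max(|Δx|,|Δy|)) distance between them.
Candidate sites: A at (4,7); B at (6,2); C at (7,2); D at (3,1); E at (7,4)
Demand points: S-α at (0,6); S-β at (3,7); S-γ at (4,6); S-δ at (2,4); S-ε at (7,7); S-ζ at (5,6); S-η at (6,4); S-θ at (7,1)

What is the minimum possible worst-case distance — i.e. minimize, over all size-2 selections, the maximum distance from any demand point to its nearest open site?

Open {A, B}.
  Farthest demand point is S-α at distance 4 (to A); all others are ≤ 4.
With {A, C} the worst case is 4.
With {A, D} the worst case is 4.
No size-2 selection achieves below 4.

4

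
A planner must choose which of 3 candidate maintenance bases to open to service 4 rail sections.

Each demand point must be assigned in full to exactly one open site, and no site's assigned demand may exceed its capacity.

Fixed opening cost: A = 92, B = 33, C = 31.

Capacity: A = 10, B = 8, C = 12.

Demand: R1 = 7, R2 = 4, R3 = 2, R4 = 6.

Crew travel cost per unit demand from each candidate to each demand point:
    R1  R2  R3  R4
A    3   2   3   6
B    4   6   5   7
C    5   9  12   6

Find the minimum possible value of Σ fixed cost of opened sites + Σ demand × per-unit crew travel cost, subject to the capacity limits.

Open {B, C}; cheapest assignment that respects the capacities:
  B (cap 8, load 8): R3, R4 — cost 2×5 + 6×7 = 52
  C (cap 12, load 11): R1, R2 — cost 7×5 + 4×9 = 71
  Shipping 123, fixed 64 → total 187.
  Any other capacity-feasible assignment to {B, C} ships for at least 123.
Compare {A, C}: its best feasible assignment gives total 222.
Compare {A, B, C}: its best feasible assignment gives total 234.
Every other set of open sites that can feasibly serve all demand totals ≥ 222 even under its best assignment. Minimum: 187.

187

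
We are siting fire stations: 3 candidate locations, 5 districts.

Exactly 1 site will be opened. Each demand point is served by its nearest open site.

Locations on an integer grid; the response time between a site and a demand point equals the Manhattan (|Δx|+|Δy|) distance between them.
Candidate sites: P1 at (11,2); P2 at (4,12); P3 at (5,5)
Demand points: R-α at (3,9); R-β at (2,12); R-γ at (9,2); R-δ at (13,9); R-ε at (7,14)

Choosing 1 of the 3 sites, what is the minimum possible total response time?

Open {P2}.
  R-α→P2 4, R-β→P2 2, R-γ→P2 15, R-δ→P2 12, R-ε→P2 5  ⇒ total 38.
Compare {P3}: total 46.
Compare {P1}: total 61.

38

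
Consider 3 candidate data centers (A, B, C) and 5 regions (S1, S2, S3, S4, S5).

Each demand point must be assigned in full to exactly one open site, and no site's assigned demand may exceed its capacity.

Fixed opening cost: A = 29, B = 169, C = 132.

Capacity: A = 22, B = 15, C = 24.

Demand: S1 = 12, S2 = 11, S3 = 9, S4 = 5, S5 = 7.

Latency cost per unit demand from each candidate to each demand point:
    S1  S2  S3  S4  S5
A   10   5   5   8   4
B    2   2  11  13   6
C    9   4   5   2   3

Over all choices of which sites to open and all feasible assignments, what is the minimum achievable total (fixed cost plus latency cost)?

400

Open {A, C}; cheapest assignment that respects the capacities:
  A (cap 22, load 20): S2, S3 — cost 11×5 + 9×5 = 100
  C (cap 24, load 24): S1, S4, S5 — cost 12×9 + 5×2 + 7×3 = 139
  Shipping 239, fixed 161 → total 400.
  Any other capacity-feasible assignment to {A, C} ships for at least 239.
Compare {A, B, C}: its best feasible assignment gives total 474.
Every other set of open sites that can feasibly serve all demand totals ≥ 474 even under its best assignment. Minimum: 400.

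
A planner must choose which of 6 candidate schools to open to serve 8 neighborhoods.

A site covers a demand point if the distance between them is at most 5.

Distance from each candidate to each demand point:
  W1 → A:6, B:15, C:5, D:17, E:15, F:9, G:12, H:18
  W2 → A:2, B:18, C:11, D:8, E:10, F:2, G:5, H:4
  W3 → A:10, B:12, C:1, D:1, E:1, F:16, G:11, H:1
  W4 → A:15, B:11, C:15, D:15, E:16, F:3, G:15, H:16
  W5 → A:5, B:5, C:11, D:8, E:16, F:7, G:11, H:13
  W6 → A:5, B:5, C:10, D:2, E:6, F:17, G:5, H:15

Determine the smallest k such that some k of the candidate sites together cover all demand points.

Coverage sets (demand points within 5 of each site):
  W1: {C}
  W2: {A, F, G, H}
  W3: {C, D, E, H}
  W4: {F}
  W5: {A, B}
  W6: {A, B, D, G}
No 2 sites suffice: every size-2 union leaves at least one demand point uncovered.
But {W2, W3, W5} covers everything, so the minimum is 3.

3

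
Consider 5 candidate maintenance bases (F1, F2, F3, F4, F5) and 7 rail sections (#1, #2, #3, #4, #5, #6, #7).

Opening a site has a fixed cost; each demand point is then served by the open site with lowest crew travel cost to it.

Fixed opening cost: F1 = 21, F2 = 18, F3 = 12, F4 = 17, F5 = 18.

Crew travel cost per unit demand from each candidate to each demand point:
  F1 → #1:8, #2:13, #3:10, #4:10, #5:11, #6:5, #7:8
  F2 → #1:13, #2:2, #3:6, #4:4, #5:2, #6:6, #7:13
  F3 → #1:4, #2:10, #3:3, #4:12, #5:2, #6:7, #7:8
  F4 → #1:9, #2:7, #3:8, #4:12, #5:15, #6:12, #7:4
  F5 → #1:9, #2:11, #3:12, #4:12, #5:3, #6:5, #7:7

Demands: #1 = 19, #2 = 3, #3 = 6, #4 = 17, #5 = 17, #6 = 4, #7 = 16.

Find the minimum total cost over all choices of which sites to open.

337

Open {F2, F3, F4}: assign each demand point to its cheapest open site.
  #1→F3 19×4=76, #2→F2 3×2=6, #3→F3 6×3=18, #4→F2 17×4=68, #5→F2 17×2=34, #6→F2 4×6=24, #7→F4 16×4=64
  crew travel cost 290, fixed 47 → total 337.
Compare {F2, F3, F4, F5}: crew travel cost 286 + fixed 65 = 351.
Compare {F1, F2, F3, F4}: crew travel cost 286 + fixed 68 = 354.
Compare {F1, F2, F3, F4, F5}: crew travel cost 286 + fixed 86 = 372.
All other subsets cost ≥ 351. Minimum total cost: 337.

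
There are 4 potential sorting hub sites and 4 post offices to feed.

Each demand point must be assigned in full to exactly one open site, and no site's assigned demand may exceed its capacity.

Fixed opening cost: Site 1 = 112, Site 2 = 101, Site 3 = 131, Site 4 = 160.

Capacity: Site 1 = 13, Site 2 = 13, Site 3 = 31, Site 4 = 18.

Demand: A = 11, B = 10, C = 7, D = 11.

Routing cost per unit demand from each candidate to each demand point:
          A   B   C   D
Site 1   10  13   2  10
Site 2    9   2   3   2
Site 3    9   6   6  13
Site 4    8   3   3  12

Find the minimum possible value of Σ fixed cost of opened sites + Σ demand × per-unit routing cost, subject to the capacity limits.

455

Open {Site 2, Site 3}; cheapest assignment that respects the capacities:
  Site 2 (cap 13, load 11): D — cost 11×2 = 22
  Site 3 (cap 31, load 28): A, B, C — cost 11×9 + 10×6 + 7×6 = 201
  Shipping 223, fixed 232 → total 455.
  Any other capacity-feasible assignment to {Site 2, Site 3} ships for at least 223.
Compare {Site 1, Site 2, Site 3}: its best feasible assignment gives total 539.
Compare {Site 1, Site 3}: its best feasible assignment gives total 554.
Every other set of open sites that can feasibly serve all demand totals ≥ 539 even under its best assignment. Minimum: 455.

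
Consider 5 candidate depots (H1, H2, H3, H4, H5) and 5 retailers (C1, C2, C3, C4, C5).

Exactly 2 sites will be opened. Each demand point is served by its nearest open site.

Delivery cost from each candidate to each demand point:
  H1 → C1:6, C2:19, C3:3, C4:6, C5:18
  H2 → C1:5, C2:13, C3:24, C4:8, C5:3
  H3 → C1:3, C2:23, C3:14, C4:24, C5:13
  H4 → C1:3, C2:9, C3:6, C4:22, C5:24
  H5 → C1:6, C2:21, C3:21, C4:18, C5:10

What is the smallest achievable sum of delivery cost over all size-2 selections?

Open {H2, H4}.
  C1→H4 3, C2→H4 9, C3→H4 6, C4→H2 8, C5→H2 3  ⇒ total 29.
Compare {H1, H2}: total 30.
Compare {H1, H4}: total 39.
No size-2 selection does better; minimum is 29.

29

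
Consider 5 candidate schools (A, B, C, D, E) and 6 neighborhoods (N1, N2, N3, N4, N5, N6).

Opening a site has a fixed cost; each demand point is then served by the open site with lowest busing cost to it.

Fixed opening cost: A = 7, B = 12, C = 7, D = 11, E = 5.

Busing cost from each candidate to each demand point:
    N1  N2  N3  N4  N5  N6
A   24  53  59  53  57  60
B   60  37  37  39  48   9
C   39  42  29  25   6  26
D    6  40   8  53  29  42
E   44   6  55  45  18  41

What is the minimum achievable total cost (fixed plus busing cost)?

95

Open {B, C, D, E}: assign each demand point to its cheapest open site.
  N1→D 6, N2→E 6, N3→D 8, N4→C 25, N5→C 6, N6→B 9
  busing cost 60, fixed 35 → total 95.
Compare {C, D, E}: busing cost 77 + fixed 23 = 100.
Compare {A, B, C, D, E}: busing cost 60 + fixed 42 = 102.
Compare {A, C, D, E}: busing cost 77 + fixed 30 = 107.
All other subsets cost ≥ 100. Minimum total cost: 95.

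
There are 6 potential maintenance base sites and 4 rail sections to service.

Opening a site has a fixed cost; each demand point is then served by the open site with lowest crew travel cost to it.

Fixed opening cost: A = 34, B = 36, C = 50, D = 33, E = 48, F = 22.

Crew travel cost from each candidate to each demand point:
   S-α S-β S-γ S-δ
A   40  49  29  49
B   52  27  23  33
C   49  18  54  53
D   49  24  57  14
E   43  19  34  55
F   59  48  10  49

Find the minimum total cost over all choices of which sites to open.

152

Open {D, F}: assign each demand point to its cheapest open site.
  S-α→D 49, S-β→D 24, S-γ→F 10, S-δ→D 14
  crew travel cost 97, fixed 55 → total 152.
Compare {B}: crew travel cost 135 + fixed 36 = 171.
Compare {A, D}: crew travel cost 107 + fixed 67 = 174.
Compare {D}: crew travel cost 144 + fixed 33 = 177.
All other subsets cost ≥ 171. Minimum total cost: 152.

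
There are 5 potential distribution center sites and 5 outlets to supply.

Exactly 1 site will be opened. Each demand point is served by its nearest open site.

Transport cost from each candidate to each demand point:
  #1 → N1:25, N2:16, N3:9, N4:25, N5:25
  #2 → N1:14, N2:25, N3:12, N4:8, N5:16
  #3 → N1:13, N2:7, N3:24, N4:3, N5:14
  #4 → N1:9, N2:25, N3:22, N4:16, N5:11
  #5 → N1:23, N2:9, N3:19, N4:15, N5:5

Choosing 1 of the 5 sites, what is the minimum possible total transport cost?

61

Open {#3}.
  N1→#3 13, N2→#3 7, N3→#3 24, N4→#3 3, N5→#3 14  ⇒ total 61.
Compare {#5}: total 71.
Compare {#2}: total 75.
No size-1 selection does better; minimum is 61.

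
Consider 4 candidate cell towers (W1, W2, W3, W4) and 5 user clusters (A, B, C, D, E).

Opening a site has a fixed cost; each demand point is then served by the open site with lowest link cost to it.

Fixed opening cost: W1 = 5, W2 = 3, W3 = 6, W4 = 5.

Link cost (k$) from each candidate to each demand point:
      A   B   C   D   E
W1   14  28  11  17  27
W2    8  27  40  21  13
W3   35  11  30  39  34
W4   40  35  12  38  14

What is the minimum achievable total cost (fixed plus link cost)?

74

Open {W1, W2, W3}: assign each demand point to its cheapest open site.
  A→W2 8, B→W3 11, C→W1 11, D→W1 17, E→W2 13
  link cost 60, fixed 14 → total 74.
Compare {W2, W3, W4}: link cost 65 + fixed 14 = 79.
Compare {W1, W2, W3, W4}: link cost 60 + fixed 19 = 79.
Compare {W1, W3, W4}: link cost 67 + fixed 16 = 83.
All other subsets cost ≥ 79. Minimum total cost: 74.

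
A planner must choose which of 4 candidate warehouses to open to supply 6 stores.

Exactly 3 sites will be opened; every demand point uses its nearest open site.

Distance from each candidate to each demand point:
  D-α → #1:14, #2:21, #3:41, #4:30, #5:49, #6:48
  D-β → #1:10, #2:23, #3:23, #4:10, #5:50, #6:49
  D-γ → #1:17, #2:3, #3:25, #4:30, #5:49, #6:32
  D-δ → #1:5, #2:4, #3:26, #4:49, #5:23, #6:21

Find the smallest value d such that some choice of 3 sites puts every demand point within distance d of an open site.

23

Open {D-α, D-β, D-δ}.
  Farthest demand point is #3 at distance 23 (to D-β); all others are ≤ 23.
With {D-β, D-γ, D-δ} the worst case is 23.
With {D-α, D-γ, D-δ} the worst case is 30.
No size-3 selection achieves below 23.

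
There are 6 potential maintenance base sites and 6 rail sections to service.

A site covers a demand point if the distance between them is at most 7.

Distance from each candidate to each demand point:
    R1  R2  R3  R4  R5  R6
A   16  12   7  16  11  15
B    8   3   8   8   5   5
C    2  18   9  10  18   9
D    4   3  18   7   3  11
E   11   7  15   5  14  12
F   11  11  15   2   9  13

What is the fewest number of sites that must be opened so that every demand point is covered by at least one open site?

3

Coverage sets (demand points within 7 of each site):
  A: {R3}
  B: {R2, R5, R6}
  C: {R1}
  D: {R1, R2, R4, R5}
  E: {R2, R4}
  F: {R4}
No 2 sites suffice: every size-2 union leaves at least one demand point uncovered.
But {A, B, D} covers everything, so the minimum is 3.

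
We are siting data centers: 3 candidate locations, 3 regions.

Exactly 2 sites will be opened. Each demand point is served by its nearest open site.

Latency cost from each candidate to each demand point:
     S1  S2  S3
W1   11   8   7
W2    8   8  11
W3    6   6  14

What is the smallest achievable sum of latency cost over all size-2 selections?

19

Open {W1, W3}.
  S1→W3 6, S2→W3 6, S3→W1 7  ⇒ total 19.
Compare {W1, W2}: total 23.
Compare {W2, W3}: total 23.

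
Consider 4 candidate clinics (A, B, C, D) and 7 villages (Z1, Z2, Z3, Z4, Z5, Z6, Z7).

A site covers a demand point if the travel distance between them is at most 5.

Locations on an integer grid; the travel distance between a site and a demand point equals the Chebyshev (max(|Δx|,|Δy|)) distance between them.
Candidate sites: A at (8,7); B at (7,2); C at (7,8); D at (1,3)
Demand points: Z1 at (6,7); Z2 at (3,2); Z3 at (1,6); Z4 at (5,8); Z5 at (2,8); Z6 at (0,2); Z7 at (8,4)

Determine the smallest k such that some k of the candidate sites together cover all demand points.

2

Coverage sets (demand points within 5 of each site):
  A: {Z1, Z2, Z4, Z7}
  B: {Z1, Z2, Z7}
  C: {Z1, Z4, Z5, Z7}
  D: {Z1, Z2, Z3, Z4, Z5, Z6}
No single site covers all 7 demand points.
But {A, D} covers everything, so the minimum is 2.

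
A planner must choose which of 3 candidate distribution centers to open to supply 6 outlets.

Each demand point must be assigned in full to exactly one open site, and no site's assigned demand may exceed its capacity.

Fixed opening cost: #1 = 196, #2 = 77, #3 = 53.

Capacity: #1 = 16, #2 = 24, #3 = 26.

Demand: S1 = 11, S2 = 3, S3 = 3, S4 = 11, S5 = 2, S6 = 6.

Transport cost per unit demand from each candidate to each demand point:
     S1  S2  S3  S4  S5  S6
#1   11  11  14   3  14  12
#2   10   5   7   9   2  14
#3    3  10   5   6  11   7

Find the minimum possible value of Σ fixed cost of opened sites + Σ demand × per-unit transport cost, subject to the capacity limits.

338

Open {#2, #3}; cheapest assignment that respects the capacities:
  #2 (cap 24, load 16): S2, S4, S5 — cost 3×5 + 11×9 + 2×2 = 118
  #3 (cap 26, load 20): S1, S3, S6 — cost 11×3 + 3×5 + 6×7 = 90
  Shipping 208, fixed 130 → total 338.
  Any other capacity-feasible assignment to {#2, #3} ships for at least 208.
Compare {#1, #3}: its best feasible assignment gives total 424.
Compare {#1, #2, #3}: its best feasible assignment gives total 468.
Every other set of open sites that can feasibly serve all demand totals ≥ 424 even under its best assignment. Minimum: 338.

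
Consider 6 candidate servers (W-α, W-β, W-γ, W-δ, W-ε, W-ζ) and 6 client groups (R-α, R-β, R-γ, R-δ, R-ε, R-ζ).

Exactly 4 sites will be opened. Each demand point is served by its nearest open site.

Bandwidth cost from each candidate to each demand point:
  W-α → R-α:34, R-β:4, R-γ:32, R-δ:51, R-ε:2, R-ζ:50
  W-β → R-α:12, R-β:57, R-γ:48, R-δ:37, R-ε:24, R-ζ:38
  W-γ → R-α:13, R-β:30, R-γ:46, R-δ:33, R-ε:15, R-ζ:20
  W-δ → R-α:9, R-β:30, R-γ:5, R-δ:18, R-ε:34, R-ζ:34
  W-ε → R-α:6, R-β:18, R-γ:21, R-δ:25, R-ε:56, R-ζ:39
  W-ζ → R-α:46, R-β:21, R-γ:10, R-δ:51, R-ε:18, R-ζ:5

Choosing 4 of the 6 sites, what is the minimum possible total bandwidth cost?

40

Open {W-α, W-δ, W-ε, W-ζ}.
  R-α→W-ε 6, R-β→W-α 4, R-γ→W-δ 5, R-δ→W-δ 18, R-ε→W-α 2, R-ζ→W-ζ 5  ⇒ total 40.
Compare {W-α, W-β, W-δ, W-ζ}: total 43.
Compare {W-α, W-γ, W-δ, W-ζ}: total 43.
No size-4 selection does better; minimum is 40.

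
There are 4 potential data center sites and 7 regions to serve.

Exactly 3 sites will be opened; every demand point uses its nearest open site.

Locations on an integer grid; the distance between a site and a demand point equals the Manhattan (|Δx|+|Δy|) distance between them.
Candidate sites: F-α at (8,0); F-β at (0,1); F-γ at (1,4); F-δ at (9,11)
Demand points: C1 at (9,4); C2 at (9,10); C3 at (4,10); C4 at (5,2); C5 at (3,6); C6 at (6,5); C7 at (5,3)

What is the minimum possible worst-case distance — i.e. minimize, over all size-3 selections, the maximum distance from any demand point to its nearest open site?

Open {F-α, F-γ, F-δ}.
  Farthest demand point is C3 at distance 6 (to F-δ); all others are ≤ 6.
With {F-β, F-γ, F-δ} the worst case is 7.
With {F-α, F-β, F-δ} the worst case is 8.
No size-3 selection achieves below 6.

6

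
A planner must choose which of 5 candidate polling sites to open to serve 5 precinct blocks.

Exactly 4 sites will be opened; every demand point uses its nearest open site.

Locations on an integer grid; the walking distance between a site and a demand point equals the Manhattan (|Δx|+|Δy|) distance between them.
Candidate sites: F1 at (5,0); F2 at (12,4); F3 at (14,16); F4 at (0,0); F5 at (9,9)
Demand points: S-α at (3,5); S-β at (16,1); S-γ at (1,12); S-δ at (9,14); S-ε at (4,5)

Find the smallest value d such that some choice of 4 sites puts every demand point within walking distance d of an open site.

Open {F1, F2, F3, F5}.
  Farthest demand point is S-γ at walking distance 11 (to F5); all others are ≤ 11.
With {F1, F2, F4, F5} the worst case is 11.
With {F2, F3, F4, F5} the worst case is 11.
No size-4 selection achieves below 11.

11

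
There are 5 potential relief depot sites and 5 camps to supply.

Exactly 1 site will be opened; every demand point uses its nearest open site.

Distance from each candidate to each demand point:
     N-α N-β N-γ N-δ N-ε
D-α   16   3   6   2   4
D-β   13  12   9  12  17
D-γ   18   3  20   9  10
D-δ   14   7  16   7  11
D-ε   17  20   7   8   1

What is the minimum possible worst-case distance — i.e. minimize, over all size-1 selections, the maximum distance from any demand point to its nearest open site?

Open {D-α}.
  Farthest demand point is N-α at distance 16 (to D-α); all others are ≤ 16.
With {D-δ} the worst case is 16.
With {D-β} the worst case is 17.
No size-1 selection achieves below 16.

16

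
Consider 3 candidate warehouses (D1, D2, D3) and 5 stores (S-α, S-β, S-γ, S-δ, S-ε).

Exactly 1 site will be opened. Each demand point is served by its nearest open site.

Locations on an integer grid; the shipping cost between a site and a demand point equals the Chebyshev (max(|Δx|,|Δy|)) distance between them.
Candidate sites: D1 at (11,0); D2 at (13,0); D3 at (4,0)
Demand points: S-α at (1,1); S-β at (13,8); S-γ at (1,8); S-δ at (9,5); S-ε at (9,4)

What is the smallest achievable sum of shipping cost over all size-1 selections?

30

Open {D3}.
  S-α→D3 3, S-β→D3 9, S-γ→D3 8, S-δ→D3 5, S-ε→D3 5  ⇒ total 30.
Compare {D1}: total 37.
Compare {D2}: total 41.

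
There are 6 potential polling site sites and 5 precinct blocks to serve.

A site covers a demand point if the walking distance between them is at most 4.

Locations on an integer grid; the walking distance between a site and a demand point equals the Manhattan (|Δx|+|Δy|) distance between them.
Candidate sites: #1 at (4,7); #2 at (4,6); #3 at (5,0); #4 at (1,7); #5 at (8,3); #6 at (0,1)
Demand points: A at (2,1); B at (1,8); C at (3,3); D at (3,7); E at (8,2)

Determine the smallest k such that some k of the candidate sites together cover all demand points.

Coverage sets (demand points within 4 of each site):
  #1: {B, D}
  #2: {C, D}
  #3: {A}
  #4: {B, D}
  #5: {E}
  #6: {A}
No 3 sites suffice: every size-3 union leaves at least one demand point uncovered.
But {#1, #2, #3, #5} covers everything, so the minimum is 4.

4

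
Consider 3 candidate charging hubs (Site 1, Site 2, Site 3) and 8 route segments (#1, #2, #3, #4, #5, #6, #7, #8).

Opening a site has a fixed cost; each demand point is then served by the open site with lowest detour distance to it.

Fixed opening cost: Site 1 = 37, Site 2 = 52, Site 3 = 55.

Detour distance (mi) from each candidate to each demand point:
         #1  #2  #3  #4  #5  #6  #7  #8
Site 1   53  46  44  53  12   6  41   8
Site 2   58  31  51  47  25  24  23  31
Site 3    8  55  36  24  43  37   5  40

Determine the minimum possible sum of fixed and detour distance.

237

Open {Site 1, Site 3}: assign each demand point to its cheapest open site.
  #1→Site 3 8, #2→Site 1 46, #3→Site 3 36, #4→Site 3 24, #5→Site 1 12, #6→Site 1 6, #7→Site 3 5, #8→Site 1 8
  detour distance 145, fixed 92 → total 237.
Compare {Site 1, Site 2, Site 3}: detour distance 130 + fixed 144 = 274.
Compare {Site 2, Site 3}: detour distance 184 + fixed 107 = 291.
Compare {Site 1}: detour distance 263 + fixed 37 = 300.
All other subsets cost ≥ 274. Minimum total cost: 237.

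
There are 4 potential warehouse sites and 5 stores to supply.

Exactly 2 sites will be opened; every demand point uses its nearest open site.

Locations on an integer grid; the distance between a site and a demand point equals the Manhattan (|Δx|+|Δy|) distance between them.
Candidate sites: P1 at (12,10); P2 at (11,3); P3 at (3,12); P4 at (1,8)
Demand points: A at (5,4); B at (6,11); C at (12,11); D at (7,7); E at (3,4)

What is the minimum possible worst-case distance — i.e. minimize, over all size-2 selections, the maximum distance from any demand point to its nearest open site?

Open {P1, P4}.
  Farthest demand point is A at distance 8 (to P4); all others are ≤ 8.
With {P1, P2} the worst case is 9.
With {P2, P3} the worst case is 9.
No size-2 selection achieves below 8.

8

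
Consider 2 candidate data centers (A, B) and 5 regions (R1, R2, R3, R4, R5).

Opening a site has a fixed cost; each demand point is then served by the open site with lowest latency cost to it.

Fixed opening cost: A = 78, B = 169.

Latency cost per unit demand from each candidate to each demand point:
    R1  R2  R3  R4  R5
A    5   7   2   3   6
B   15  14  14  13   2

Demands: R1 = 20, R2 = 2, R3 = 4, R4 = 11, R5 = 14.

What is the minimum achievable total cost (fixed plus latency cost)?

Open {A}: assign each demand point to its cheapest open site.
  R1→A 20×5=100, R2→A 2×7=14, R3→A 4×2=8, R4→A 11×3=33, R5→A 14×6=84
  latency cost 239, fixed 78 → total 317.
Compare {A, B}: latency cost 183 + fixed 247 = 430.
Compare {B}: latency cost 555 + fixed 169 = 724.

317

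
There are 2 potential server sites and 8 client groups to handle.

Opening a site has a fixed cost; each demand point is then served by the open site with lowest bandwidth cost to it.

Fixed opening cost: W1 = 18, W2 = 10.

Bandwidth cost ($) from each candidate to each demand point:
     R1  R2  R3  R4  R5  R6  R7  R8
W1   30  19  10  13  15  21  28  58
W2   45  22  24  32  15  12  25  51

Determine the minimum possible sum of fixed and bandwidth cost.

Open {W1, W2}: assign each demand point to its cheapest open site.
  R1→W1 30, R2→W1 19, R3→W1 10, R4→W1 13, R5→W1 15, R6→W2 12, R7→W2 25, R8→W2 51
  bandwidth cost 175, fixed 28 → total 203.
Compare {W1}: bandwidth cost 194 + fixed 18 = 212.
Compare {W2}: bandwidth cost 226 + fixed 10 = 236.

203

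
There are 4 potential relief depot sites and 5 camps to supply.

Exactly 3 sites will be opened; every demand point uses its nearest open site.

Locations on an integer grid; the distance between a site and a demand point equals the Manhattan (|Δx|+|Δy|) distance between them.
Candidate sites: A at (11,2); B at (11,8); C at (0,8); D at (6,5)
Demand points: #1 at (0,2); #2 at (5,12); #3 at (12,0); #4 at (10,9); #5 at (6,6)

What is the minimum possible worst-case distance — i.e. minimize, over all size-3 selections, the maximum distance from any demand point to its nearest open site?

Open {A, C, D}.
  Farthest demand point is #2 at distance 8 (to D); all others are ≤ 8.
With {A, B, C} the worst case is 9.
With {A, B, D} the worst case is 9.
No size-3 selection achieves below 8.

8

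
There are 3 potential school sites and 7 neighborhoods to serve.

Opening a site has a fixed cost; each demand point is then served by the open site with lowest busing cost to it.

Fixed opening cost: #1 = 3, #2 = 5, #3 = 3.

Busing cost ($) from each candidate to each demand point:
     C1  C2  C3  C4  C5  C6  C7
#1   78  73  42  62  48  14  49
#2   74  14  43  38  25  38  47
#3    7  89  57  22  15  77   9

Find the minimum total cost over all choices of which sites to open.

Open {#1, #2, #3}: assign each demand point to its cheapest open site.
  C1→#3 7, C2→#2 14, C3→#1 42, C4→#3 22, C5→#3 15, C6→#1 14, C7→#3 9
  busing cost 123, fixed 11 → total 134.
Compare {#2, #3}: busing cost 148 + fixed 8 = 156.
Compare {#1, #3}: busing cost 182 + fixed 6 = 188.
Compare {#1, #2}: busing cost 254 + fixed 8 = 262.
All other subsets cost ≥ 156. Minimum total cost: 134.

134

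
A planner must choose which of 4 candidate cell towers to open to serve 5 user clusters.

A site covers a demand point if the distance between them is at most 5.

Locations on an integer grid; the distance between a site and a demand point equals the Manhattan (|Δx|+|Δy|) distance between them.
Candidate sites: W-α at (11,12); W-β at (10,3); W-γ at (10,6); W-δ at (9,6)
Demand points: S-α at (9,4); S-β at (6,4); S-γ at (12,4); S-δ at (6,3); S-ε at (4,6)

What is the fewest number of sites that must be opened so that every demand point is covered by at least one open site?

2

Coverage sets (demand points within 5 of each site):
  W-α: {}
  W-β: {S-α, S-β, S-γ, S-δ}
  W-γ: {S-α, S-γ}
  W-δ: {S-α, S-β, S-γ, S-ε}
No single site covers all 5 demand points.
But {W-β, W-δ} covers everything, so the minimum is 2.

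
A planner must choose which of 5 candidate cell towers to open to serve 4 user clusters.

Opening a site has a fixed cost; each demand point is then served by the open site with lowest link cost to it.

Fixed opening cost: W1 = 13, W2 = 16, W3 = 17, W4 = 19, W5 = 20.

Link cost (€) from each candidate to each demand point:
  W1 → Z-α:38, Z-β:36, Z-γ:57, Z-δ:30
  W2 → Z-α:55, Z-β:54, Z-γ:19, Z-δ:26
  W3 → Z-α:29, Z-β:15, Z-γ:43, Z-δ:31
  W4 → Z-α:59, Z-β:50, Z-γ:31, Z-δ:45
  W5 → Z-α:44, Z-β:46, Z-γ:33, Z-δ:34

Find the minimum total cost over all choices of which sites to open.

Open {W2, W3}: assign each demand point to its cheapest open site.
  Z-α→W3 29, Z-β→W3 15, Z-γ→W2 19, Z-δ→W2 26
  link cost 89, fixed 33 → total 122.
Compare {W3}: link cost 118 + fixed 17 = 135.
Compare {W1, W2, W3}: link cost 89 + fixed 46 = 135.
Compare {W2, W3, W4}: link cost 89 + fixed 52 = 141.
All other subsets cost ≥ 135. Minimum total cost: 122.

122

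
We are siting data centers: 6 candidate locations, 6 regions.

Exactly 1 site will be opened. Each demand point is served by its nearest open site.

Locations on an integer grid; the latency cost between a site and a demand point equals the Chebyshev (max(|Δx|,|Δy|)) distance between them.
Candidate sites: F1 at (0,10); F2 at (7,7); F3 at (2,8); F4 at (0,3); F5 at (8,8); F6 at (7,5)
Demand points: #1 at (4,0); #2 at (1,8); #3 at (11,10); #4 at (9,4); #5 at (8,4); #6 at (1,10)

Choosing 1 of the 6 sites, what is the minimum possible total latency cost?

Open {F6}.
  #1→F6 5, #2→F6 6, #3→F6 5, #4→F6 2, #5→F6 1, #6→F6 6  ⇒ total 25.
Compare {F2}: total 29.
Compare {F3}: total 33.
No size-1 selection does better; minimum is 25.

25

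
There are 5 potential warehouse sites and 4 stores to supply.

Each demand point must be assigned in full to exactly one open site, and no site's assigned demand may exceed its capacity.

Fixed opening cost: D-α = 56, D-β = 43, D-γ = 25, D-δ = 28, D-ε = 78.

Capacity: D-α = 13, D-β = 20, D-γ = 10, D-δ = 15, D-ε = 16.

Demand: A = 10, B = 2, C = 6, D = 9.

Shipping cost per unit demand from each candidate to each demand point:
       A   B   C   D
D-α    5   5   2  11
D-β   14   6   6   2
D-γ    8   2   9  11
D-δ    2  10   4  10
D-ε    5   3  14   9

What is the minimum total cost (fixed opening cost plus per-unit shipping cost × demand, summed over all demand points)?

Open {D-β, D-δ}; cheapest assignment that respects the capacities:
  D-β (cap 20, load 17): B, C, D — cost 2×6 + 6×6 + 9×2 = 66
  D-δ (cap 15, load 10): A — cost 10×2 = 20
  Shipping 86, fixed 71 → total 157.
  Any other capacity-feasible assignment to {D-β, D-δ} ships for at least 86.
Compare {D-β, D-γ, D-δ}: its best feasible assignment gives total 174.
Compare {D-α, D-β, D-δ}: its best feasible assignment gives total 187.
Every other set of open sites that can feasibly serve all demand totals ≥ 174 even under its best assignment. Minimum: 157.

157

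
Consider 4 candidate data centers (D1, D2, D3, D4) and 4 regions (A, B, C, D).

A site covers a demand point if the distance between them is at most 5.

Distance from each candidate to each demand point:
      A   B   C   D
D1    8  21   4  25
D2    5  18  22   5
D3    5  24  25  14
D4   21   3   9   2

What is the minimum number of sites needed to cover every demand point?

3

Coverage sets (demand points within 5 of each site):
  D1: {C}
  D2: {A, D}
  D3: {A}
  D4: {B, D}
No 2 sites suffice: every size-2 union leaves at least one demand point uncovered.
But {D1, D2, D4} covers everything, so the minimum is 3.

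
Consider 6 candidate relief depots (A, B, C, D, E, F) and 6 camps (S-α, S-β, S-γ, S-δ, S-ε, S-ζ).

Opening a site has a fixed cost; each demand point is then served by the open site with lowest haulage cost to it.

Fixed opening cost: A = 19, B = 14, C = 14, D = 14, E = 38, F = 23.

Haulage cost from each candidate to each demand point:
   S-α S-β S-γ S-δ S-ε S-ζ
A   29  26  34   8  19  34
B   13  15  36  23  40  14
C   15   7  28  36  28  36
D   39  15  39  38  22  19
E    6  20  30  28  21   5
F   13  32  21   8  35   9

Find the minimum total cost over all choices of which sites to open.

Open {C, F}: assign each demand point to its cheapest open site.
  S-α→F 13, S-β→C 7, S-γ→F 21, S-δ→F 8, S-ε→C 28, S-ζ→F 9
  haulage cost 86, fixed 37 → total 123.
Compare {D, F}: haulage cost 88 + fixed 37 = 125.
Compare {C, D, F}: haulage cost 80 + fixed 51 = 131.
Compare {A, C, F}: haulage cost 77 + fixed 56 = 133.
All other subsets cost ≥ 125. Minimum total cost: 123.

123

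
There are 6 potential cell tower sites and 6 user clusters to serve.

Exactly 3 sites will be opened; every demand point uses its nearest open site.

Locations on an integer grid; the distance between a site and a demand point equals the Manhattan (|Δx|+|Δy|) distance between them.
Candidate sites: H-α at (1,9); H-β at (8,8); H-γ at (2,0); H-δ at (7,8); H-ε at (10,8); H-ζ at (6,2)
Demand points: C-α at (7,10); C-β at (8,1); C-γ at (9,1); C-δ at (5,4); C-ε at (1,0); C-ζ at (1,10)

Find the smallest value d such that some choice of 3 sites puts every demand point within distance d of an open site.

7

Open {H-α, H-β, H-ζ}.
  Farthest demand point is C-ε at distance 7 (to H-ζ); all others are ≤ 7.
With {H-α, H-γ, H-ζ} the worst case is 7.
With {H-α, H-δ, H-ζ} the worst case is 7.
No size-3 selection achieves below 7.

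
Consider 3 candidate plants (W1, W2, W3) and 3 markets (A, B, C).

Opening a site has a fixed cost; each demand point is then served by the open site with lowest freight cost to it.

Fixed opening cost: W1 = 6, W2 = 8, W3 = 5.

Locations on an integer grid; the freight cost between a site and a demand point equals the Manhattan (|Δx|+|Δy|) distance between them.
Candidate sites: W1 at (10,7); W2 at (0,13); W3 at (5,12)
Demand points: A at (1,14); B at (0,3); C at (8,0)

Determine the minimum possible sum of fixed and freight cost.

35

Open {W1, W2}: assign each demand point to its cheapest open site.
  A→W2 2, B→W2 10, C→W1 9
  freight cost 21, fixed 14 → total 35.
Compare {W3}: freight cost 35 + fixed 5 = 40.
Compare {W1, W3}: freight cost 29 + fixed 11 = 40.
Compare {W2, W3}: freight cost 27 + fixed 13 = 40.
All other subsets cost ≥ 40. Minimum total cost: 35.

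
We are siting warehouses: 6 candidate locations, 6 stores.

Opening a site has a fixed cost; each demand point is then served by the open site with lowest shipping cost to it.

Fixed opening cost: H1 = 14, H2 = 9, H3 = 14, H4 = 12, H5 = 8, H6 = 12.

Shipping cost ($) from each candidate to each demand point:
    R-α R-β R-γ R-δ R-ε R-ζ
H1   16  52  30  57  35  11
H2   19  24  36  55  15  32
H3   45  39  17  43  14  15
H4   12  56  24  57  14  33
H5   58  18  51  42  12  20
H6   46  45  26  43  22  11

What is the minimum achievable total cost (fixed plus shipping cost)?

148

Open {H4, H5}: assign each demand point to its cheapest open site.
  R-α→H4 12, R-β→H5 18, R-γ→H4 24, R-δ→H5 42, R-ε→H5 12, R-ζ→H5 20
  shipping cost 128, fixed 20 → total 148.
Compare {H3, H4, H5}: shipping cost 116 + fixed 34 = 150.
Compare {H1, H5}: shipping cost 129 + fixed 22 = 151.
Compare {H4, H5, H6}: shipping cost 119 + fixed 32 = 151.
All other subsets cost ≥ 150. Minimum total cost: 148.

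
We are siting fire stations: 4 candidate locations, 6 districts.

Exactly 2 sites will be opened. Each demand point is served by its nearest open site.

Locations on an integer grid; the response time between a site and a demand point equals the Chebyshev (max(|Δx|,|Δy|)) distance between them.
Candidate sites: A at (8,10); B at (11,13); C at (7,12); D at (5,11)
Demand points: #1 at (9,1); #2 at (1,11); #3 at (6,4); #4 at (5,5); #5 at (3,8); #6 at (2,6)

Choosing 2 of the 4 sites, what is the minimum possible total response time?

32

Open {A, D}.
  #1→A 9, #2→D 4, #3→A 6, #4→A 5, #5→D 3, #6→D 5  ⇒ total 32.
Compare {B, D}: total 35.
Compare {C, D}: total 35.
No size-2 selection does better; minimum is 32.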